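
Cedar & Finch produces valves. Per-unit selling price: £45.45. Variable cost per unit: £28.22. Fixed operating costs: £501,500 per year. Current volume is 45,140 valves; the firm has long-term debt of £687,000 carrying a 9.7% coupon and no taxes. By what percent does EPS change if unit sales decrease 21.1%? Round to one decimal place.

-78.3%

Total contribution margin = 45,140 × £17.23 = £777,762.20.
EBIT = £777,762.20 − £501,500 = £276,262.20.
After interest of £66,639.00, pre-tax earnings = £209,623.20.
DCL = total CM / (EBIT − I) = £777,762.20 / £209,623.20 = 3.7103.
EPS therefore changes by 3.7103 × (-21.1%) = -78.3%.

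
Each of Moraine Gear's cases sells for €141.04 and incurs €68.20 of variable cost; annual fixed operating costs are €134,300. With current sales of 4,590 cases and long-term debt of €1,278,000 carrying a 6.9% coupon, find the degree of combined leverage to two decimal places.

2.99

At 4,590 units, contribution = 4,590 × €72.84 = €334,335.60.
EBIT = €334,335.60 − €134,300 = €200,035.60. Interest = €88,182.00, so EBIT − I = €111,853.60.
Degree of total leverage = total CM / (EBIT − interest) = €334,335.60 / €111,853.60 = 2.9890.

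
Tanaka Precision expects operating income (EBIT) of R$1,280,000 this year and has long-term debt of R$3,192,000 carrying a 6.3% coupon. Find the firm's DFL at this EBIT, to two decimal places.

1.19

Annual interest charges come to R$201,096.00.
Degree of financial leverage = EBIT / (EBIT − interest) = R$1,280,000 / R$1,078,904.00 = 1.1864.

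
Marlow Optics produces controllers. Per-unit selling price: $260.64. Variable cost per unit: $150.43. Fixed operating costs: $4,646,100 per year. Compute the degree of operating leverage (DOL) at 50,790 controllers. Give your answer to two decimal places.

Total contribution margin = 50,790 × $110.21 = $5,597,565.90.
Subtracting fixed costs: EBIT = $5,597,565.90 − $4,646,100 = $951,465.90.
So DOL = total CM / EBIT = $5,597,565.90 / $951,465.90 = 5.8831.

5.88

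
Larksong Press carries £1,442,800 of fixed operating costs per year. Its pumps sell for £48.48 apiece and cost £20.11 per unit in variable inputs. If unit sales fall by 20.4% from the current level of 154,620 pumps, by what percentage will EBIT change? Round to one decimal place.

Contribution at this volume is 154,620 × £28.37 = £4,386,569.40.
Operating income = contribution − fixed costs = £4,386,569.40 − £1,442,800 = £2,943,769.40.
DOL = contribution ÷ EBIT = £4,386,569.40 ÷ £2,943,769.40 = 1.4901.
%ΔEBIT = DOL × %ΔSales = 1.4901 × -20.4% = -30.4%.

-30.4%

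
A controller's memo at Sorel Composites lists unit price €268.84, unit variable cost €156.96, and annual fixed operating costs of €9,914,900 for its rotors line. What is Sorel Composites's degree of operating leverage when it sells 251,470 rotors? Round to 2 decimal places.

Total contribution margin = 251,470 × €111.88 = €28,134,463.60.
Operating income = contribution − fixed costs = €28,134,463.60 − €9,914,900 = €18,219,563.60.
DOL = contribution ÷ EBIT = €28,134,463.60 ÷ €18,219,563.60 = 1.5442.

1.54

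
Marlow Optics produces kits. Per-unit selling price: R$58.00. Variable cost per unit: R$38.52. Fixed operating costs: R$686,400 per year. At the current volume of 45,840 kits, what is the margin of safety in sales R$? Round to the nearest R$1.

Each unit contributes R$58.00 − R$38.52 = R$19.48. Break-even units = R$686,400 ÷ R$19.48 = 35,236.14; break-even revenue = 35,236.14 × R$58.00 = R$2,043,696.10.
Current sales = 45,840 × R$58.00 = R$2,658,720.00.
Margin of safety = R$2,658,720.00 − R$2,043,696.10 = R$615,024.

R$615,024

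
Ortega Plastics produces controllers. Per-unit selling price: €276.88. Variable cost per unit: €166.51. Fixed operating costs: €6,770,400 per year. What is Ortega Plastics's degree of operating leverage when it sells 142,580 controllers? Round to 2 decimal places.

Total contribution margin = 142,580 × €110.37 = €15,736,554.60.
Subtracting fixed costs: EBIT = €15,736,554.60 − €6,770,400 = €8,966,154.60.
So DOL = total CM / EBIT = €15,736,554.60 / €8,966,154.60 = 1.7551.

1.76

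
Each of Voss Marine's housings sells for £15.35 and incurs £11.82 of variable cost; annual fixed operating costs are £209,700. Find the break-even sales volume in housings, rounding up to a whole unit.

Contribution margin per unit = £15.35 − £11.82 = £3.53.
Break-even volume = fixed costs ÷ CM per unit = £209,700 ÷ £3.53 = 59,405.10, so 59,406 housings.

59,406 housings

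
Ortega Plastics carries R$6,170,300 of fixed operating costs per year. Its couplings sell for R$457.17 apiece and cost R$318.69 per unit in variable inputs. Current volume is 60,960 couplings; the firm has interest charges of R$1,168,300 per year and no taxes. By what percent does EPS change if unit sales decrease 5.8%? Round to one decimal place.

-44.4%

Contribution at this volume is 60,960 × R$138.48 = R$8,441,740.80.
EBIT = R$8,441,740.80 − R$6,170,300 = R$2,271,440.80.
After interest of R$1,168,300.00, pre-tax earnings = R$1,103,140.80.
DCL = total CM / (EBIT − I) = R$8,441,740.80 / R$1,103,140.80 = 7.6525.
EPS therefore changes by 7.6525 × (-5.8%) = -44.4%.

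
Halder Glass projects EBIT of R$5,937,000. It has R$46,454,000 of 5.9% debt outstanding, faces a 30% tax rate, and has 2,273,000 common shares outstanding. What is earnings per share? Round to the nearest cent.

Pre-tax income = R$5,937,000 − R$2,740,786.00 = R$3,196,214.00.
After tax at 30%: net income = R$3,196,214.00 × 0.70 = R$2,237,349.80.
EPS = R$2,237,349.80 ÷ 2,273,000 = R$0.98.

R$0.98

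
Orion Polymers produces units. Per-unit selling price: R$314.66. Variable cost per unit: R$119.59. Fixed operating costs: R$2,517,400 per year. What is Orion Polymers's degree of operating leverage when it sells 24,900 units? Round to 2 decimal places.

2.08

Contribution at this volume is 24,900 × R$195.07 = R$4,857,243.00.
EBIT = R$4,857,243.00 − R$2,517,400 = R$2,339,843.00.
Degree of operating leverage = R$4,857,243.00 / R$2,339,843.00 = 2.0759.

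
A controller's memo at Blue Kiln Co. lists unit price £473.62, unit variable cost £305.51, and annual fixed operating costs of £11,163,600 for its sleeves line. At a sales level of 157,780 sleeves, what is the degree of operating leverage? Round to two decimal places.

Total contribution margin = 157,780 × £168.11 = £26,524,395.80.
Subtracting fixed costs: EBIT = £26,524,395.80 − £11,163,600 = £15,360,795.80.
Degree of operating leverage = £26,524,395.80 / £15,360,795.80 = 1.7268.

1.73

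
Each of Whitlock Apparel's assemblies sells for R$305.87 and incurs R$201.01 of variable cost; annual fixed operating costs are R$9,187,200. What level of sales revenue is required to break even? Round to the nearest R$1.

CM per unit = R$305.87 − R$201.01 = R$104.86; CM ratio = R$104.86 / R$305.87 = 0.3428.
Break-even sales = FC ÷ CM ratio = R$9,187,200 × R$305.87 / R$104.86 = R$26,798,482.

R$26,798,482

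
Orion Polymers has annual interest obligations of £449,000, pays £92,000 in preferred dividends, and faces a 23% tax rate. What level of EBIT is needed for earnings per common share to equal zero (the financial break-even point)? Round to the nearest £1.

£568,481

Preferred dividends are paid after tax, so their pre-tax equivalent is £92,000 ÷ (1 − 0.23) = £119,480.52.
Financial break-even EBIT = interest + D_p ÷ (1 − t) = £449,000 + £119,480.52 = £568,480.52.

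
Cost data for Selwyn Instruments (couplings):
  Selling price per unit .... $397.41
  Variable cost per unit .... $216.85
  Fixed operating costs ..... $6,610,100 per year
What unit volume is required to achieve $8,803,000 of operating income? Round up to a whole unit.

85,363 couplings

Contribution margin per unit = $397.41 − $216.85 = $180.56.
Units = (FC + target) / CM = ($6,610,100 + $8,803,000) / $180.56 = 85,362.76, so 85,363 couplings.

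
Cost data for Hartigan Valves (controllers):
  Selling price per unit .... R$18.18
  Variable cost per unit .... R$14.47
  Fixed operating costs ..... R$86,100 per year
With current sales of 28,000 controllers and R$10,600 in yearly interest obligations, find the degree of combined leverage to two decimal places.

At 28,000 units, contribution = 28,000 × R$3.71 = R$103,880.00.
Operating income = contribution − fixed costs = R$103,880.00 − R$86,100 = R$17,780.00. Interest = R$10,600.00.
DOL = R$103,880.00 ÷ R$17,780.00 = 5.8425; DFL = R$17,780.00 ÷ R$7,180.00 = 2.4763.
DCL = DOL × DFL = 5.8425 × 2.4763 = 14.4678.

14.47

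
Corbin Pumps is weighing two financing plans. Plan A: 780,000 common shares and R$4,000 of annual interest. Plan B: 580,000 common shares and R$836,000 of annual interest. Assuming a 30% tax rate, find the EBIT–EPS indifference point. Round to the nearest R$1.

R$3,248,800

Set EPS_A = EPS_B: (EBIT − R$4,000)(1 − 0.30) ÷ 780,000 = (EBIT − R$836,000)(1 − 0.30) ÷ 580,000.
Cancelling (1 − t) and cross-multiplying: 580,000·(EBIT − 4,000) = 780,000·(EBIT − 836,000).
EBIT × (780,000 − 580,000) = 836,000 × 780,000 − 4,000 × 580,000 = 649,760,000,000, so EBIT = 649,760,000,000 ÷ 200,000 = 3,248,800.00.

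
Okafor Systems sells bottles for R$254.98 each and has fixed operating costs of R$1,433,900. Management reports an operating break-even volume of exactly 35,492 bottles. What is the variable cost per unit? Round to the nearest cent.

R$214.58

At break-even, FC = Q × (P − VC), so P − VC = R$1,433,900 ÷ 35,492 = R$40.4007.
Hence VC = price − CM = R$254.98 − R$40.4007 = R$214.58.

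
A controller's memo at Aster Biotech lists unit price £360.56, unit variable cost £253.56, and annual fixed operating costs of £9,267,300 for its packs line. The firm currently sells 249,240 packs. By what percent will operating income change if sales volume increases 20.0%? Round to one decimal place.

Total contribution margin = 249,240 × £107.00 = £26,668,680.00.
Operating income = contribution − fixed costs = £26,668,680.00 − £9,267,300 = £17,401,380.00.
So DOL = total CM / EBIT = £26,668,680.00 / £17,401,380.00 = 1.5326.
%ΔEBIT = DOL × %ΔSales = 1.5326 × +20.0% = +30.7%.

+30.7%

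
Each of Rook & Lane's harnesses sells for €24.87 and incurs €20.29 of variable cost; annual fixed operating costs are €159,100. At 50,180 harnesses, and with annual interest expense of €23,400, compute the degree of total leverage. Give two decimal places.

4.86

Total contribution margin = 50,180 × €4.58 = €229,824.40.
EBIT = €229,824.40 − €159,100 = €70,724.40. Interest = €23,400.00, so EBIT − I = €47,324.40.
DCL = contribution ÷ (EBIT − I) = €229,824.40 ÷ €47,324.40 = 4.8564.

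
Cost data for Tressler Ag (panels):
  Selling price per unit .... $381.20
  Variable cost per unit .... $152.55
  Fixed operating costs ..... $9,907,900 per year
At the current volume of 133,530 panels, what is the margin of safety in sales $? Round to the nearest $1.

Contribution margin per unit = $381.20 − $152.55 = $228.65. Break-even units = $9,907,900 ÷ $228.65 = 43,332.17; break-even revenue = 43,332.17 × $381.20 = $16,518,222.09.
Current sales = 133,530 × $381.20 = $50,901,636.00.
Margin of safety = $50,901,636.00 − $16,518,222.09 = $34,383,414.

$34,383,414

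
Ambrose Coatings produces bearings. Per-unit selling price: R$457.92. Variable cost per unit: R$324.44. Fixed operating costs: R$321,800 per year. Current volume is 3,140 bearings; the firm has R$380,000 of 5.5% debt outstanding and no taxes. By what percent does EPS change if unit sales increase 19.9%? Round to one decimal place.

Total contribution margin = 3,140 × R$133.48 = R$419,127.20.
Operating income = contribution − fixed costs = R$419,127.20 − R$321,800 = R$97,327.20.
Interest = R$20,900.00, so EBIT − I = R$76,427.20.
DCL = total CM / (EBIT − I) = R$419,127.20 / R$76,427.20 = 5.4840.
EPS therefore changes by 5.4840 × (+19.9%) = +109.1%.

+109.1%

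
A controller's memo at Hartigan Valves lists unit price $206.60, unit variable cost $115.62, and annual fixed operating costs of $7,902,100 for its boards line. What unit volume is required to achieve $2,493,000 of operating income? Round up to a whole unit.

Each unit contributes $206.60 − $115.62 = $90.98.
Units = (FC + target) / CM = ($7,902,100 + $2,493,000) / $90.98 = 114,256.98, so 114,257 boards.

114,257 boards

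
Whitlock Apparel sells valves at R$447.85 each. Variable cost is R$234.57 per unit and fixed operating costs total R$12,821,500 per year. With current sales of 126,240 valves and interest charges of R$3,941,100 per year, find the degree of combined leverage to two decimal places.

2.65

Total contribution margin = 126,240 × R$213.28 = R$26,924,467.20.
Operating income = contribution − fixed costs = R$26,924,467.20 − R$12,821,500 = R$14,102,967.20. Interest = R$3,941,100.00, so EBIT − I = R$10,161,867.20.
DCL = contribution ÷ (EBIT − I) = R$26,924,467.20 ÷ R$10,161,867.20 = 2.6496.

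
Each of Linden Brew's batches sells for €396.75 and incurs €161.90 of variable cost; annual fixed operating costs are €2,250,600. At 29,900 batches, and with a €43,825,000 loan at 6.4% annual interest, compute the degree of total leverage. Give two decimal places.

Contribution at this volume is 29,900 × €234.85 = €7,022,015.00.
Subtracting fixed costs: EBIT = €7,022,015.00 − €2,250,600 = €4,771,415.00. Interest = €2,804,800.00.
DOL = €7,022,015.00 ÷ €4,771,415.00 = 1.4717; DFL = €4,771,415.00 ÷ €1,966,615.00 = 2.4262.
DCL = DOL × DFL = 1.4717 × 2.4262 = 3.5706.

3.57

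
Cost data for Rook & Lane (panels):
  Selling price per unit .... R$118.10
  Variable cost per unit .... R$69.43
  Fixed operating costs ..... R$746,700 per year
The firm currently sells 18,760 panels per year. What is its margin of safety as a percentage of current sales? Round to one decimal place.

Contribution margin per unit = R$118.10 − R$69.43 = R$48.67. Break-even units = R$746,700 ÷ R$48.67 = 15,342.10; break-even revenue = 15,342.10 × R$118.10 = R$1,811,901.99.
Actual sales revenue = 18,760 × R$118.10 = R$2,215,556.00.
Margin of safety = (R$2,215,556.00 − R$1,811,901.99) ÷ R$2,215,556.00 = 18.2%.

18.2%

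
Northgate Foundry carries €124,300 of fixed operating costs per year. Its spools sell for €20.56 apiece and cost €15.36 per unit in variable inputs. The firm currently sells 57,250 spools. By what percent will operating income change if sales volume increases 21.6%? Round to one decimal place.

At 57,250 units, contribution = 57,250 × €5.20 = €297,700.00.
Operating income = contribution − fixed costs = €297,700.00 − €124,300 = €173,400.00.
DOL = contribution ÷ EBIT = €297,700.00 ÷ €173,400.00 = 1.7168.
So EBIT moves 1.7168 × (+21.6%) = +37.1%.

+37.1%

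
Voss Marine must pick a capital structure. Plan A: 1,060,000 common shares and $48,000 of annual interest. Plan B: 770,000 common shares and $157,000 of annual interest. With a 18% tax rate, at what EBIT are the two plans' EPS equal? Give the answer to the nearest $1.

At indifference, (EBIT − 48,000)(1 − t)/1,060,000 = (EBIT − 157,000)(1 − t)/770,000.
The (1 − t) factor cancels: (EBIT − 48,000) × 770,000 = (EBIT − 157,000) × 1,060,000.
EBIT × (1,060,000 − 770,000) = 157,000 × 1,060,000 − 48,000 × 770,000 = 129,460,000,000, so EBIT = 129,460,000,000 ÷ 290,000 = 446,413.79.

$446,414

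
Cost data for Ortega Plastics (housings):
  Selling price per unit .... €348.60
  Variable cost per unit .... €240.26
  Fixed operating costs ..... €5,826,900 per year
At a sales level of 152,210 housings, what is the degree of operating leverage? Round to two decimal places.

1.55

Total contribution margin = 152,210 × €108.34 = €16,490,431.40.
EBIT = €16,490,431.40 − €5,826,900 = €10,663,531.40.
So DOL = total CM / EBIT = €16,490,431.40 / €10,663,531.40 = 1.5464.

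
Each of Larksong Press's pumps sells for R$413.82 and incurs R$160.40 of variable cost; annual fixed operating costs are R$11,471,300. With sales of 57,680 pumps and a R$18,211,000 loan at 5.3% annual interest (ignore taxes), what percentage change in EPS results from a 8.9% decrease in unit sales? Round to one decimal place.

-59.7%

Total contribution margin = 57,680 × R$253.42 = R$14,617,265.60.
Operating income = contribution − fixed costs = R$14,617,265.60 − R$11,471,300 = R$3,145,965.60.
Interest = R$965,183.00, so EBIT − I = R$2,180,782.60.
DCL = total CM / (EBIT − I) = R$14,617,265.60 / R$2,180,782.60 = 6.7028.
EPS therefore changes by 6.7028 × (-8.9%) = -59.7%.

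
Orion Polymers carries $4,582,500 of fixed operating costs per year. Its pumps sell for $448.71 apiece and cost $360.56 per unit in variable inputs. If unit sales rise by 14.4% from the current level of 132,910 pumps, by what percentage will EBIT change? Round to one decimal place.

+23.7%

Contribution at this volume is 132,910 × $88.15 = $11,716,016.50.
EBIT = $11,716,016.50 − $4,582,500 = $7,133,516.50.
Degree of operating leverage = $11,716,016.50 / $7,133,516.50 = 1.6424.
%ΔEBIT = DOL × %ΔSales = 1.6424 × +14.4% = +23.7%.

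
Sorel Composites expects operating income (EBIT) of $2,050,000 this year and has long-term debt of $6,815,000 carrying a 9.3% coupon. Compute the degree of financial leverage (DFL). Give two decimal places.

1.45

Interest = $633,795.00.
DFL = EBIT ÷ (EBIT − I) = $2,050,000 ÷ ($2,050,000 − $633,795.00) = $2,050,000 ÷ $1,416,205.00 = 1.4475.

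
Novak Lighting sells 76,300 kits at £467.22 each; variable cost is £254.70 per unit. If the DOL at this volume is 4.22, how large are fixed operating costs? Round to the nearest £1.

At 76,300 units, contribution = 76,300 × £212.52 = £16,215,276.00.
Since DOL = CM ÷ EBIT, EBIT = £16,215,276.00 ÷ 4.22 = £3,842,482.46.
Fixed costs = CM − EBIT = £16,215,276.00 − £3,842,482.46 = £12,372,794.

£12,372,794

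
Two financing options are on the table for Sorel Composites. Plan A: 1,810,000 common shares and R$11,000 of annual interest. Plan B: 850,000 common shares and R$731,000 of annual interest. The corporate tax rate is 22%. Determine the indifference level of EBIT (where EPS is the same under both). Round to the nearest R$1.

Set EPS_A = EPS_B: (EBIT − R$11,000)(1 − 0.22) ÷ 1,810,000 = (EBIT − R$731,000)(1 − 0.22) ÷ 850,000.
Cancelling (1 − t) and cross-multiplying: 850,000·(EBIT − 11,000) = 1,810,000·(EBIT − 731,000).
EBIT × (1,810,000 − 850,000) = 731,000 × 1,810,000 − 11,000 × 850,000 = 1,313,760,000,000, so EBIT = 1,313,760,000,000 ÷ 960,000 = 1,368,500.00.

R$1,368,500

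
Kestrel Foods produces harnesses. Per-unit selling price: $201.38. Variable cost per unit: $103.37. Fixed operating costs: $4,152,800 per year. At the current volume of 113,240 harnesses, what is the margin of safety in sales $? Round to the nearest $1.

$14,271,562

Contribution margin per unit = $201.38 − $103.37 = $98.01. Break-even units = $4,152,800 ÷ $98.01 = 42,371.19; break-even revenue = 42,371.19 × $201.38 = $8,532,709.56.
Current sales = 113,240 × $201.38 = $22,804,271.20.
Margin of safety = $22,804,271.20 − $8,532,709.56 = $14,271,562.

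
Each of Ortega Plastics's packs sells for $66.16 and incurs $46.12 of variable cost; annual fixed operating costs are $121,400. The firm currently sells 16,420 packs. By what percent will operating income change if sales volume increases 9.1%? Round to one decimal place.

At 16,420 units, contribution = 16,420 × $20.04 = $329,056.80.
Operating income = contribution − fixed costs = $329,056.80 − $121,400 = $207,656.80.
DOL = contribution ÷ EBIT = $329,056.80 ÷ $207,656.80 = 1.5846.
So EBIT moves 1.5846 × (+9.1%) = +14.4%.

+14.4%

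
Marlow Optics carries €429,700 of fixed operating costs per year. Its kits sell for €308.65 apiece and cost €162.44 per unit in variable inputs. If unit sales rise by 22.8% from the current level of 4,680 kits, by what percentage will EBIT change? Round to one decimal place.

+61.3%

At 4,680 units, contribution = 4,680 × €146.21 = €684,262.80.
Operating income = contribution − fixed costs = €684,262.80 − €429,700 = €254,562.80.
So DOL = total CM / EBIT = €684,262.80 / €254,562.80 = 2.6880.
So EBIT moves 2.6880 × (+22.8%) = +61.3%.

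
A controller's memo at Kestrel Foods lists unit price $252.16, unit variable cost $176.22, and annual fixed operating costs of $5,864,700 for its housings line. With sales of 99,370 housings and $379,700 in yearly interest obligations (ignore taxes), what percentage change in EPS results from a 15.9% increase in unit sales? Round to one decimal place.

At 99,370 units, contribution = 99,370 × $75.94 = $7,546,157.80.
Subtracting fixed costs: EBIT = $7,546,157.80 − $5,864,700 = $1,681,457.80.
After interest of $379,700.00, pre-tax earnings = $1,301,757.80.
DCL = total CM / (EBIT − I) = $7,546,157.80 / $1,301,757.80 = 5.7969.
EPS therefore changes by 5.7969 × (+15.9%) = +92.2%.

+92.2%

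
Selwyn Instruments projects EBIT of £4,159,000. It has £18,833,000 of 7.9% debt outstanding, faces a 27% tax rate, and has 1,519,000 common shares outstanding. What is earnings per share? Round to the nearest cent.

£1.28

Interest = £1,487,807.00, so EBT = £4,159,000 − £1,487,807.00 = £2,671,193.00.
Net income = £2,671,193.00 × (1 − 0.27) = £1,949,970.89.
Per share: £1,949,970.89 / 1,519,000 shares = £1.28.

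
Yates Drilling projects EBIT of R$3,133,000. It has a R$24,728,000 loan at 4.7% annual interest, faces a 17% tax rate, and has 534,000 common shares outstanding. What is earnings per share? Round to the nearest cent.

R$3.06

Pre-tax income = R$3,133,000 − R$1,162,216.00 = R$1,970,784.00.
Net income = R$1,970,784.00 × (1 − 0.17) = R$1,635,750.72.
Per share: R$1,635,750.72 / 534,000 shares = R$3.06.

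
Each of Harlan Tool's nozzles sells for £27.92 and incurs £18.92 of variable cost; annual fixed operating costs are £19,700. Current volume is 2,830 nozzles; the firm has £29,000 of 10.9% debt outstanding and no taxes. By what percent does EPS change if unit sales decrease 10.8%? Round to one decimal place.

-105.4%

Total contribution margin = 2,830 × £9.00 = £25,470.00.
Subtracting fixed costs: EBIT = £25,470.00 − £19,700 = £5,770.00.
After interest of £3,161.00, pre-tax earnings = £2,609.00.
Degree of combined leverage = contribution ÷ (EBIT − I) = £25,470.00 ÷ £2,609.00 = 9.7624.
%ΔEPS = DCL × %ΔSales = 9.7624 × -10.8% = -105.4%.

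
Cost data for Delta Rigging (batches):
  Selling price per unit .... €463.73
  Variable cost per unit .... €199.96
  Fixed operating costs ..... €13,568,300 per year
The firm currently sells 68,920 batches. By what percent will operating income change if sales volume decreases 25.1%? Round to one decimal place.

Total contribution margin = 68,920 × €263.77 = €18,179,028.40.
EBIT = €18,179,028.40 − €13,568,300 = €4,610,728.40.
So DOL = total CM / EBIT = €18,179,028.40 / €4,610,728.40 = 3.9428.
So EBIT moves 3.9428 × (-25.1%) = -99.0%.

-99.0%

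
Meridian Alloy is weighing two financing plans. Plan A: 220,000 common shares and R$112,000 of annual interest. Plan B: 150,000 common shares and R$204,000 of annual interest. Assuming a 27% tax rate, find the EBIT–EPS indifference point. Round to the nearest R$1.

R$401,143

At indifference, (EBIT − 112,000)(1 − t)/220,000 = (EBIT − 204,000)(1 − t)/150,000.
Cancelling (1 − t) and cross-multiplying: 150,000·(EBIT − 112,000) = 220,000·(EBIT − 204,000).
Solving, EBIT = (204,000·220,000 − 112,000·150,000) / (220,000 − 150,000) = 28,080,000,000 / 70,000 = 401,142.86.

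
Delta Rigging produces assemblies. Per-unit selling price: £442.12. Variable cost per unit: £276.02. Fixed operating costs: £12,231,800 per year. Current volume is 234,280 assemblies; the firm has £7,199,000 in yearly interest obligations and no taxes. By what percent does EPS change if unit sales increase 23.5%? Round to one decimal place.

Contribution at this volume is 234,280 × £166.10 = £38,913,908.00.
EBIT = £38,913,908.00 − £12,231,800 = £26,682,108.00.
Interest = £7,199,000.00, so EBIT − I = £19,483,108.00.
DCL = total CM / (EBIT − I) = £38,913,908.00 / £19,483,108.00 = 1.9973.
EPS therefore changes by 1.9973 × (+23.5%) = +46.9%.

+46.9%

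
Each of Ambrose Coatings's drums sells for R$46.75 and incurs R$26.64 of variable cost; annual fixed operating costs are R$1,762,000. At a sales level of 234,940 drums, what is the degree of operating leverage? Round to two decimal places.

1.59

At 234,940 units, contribution = 234,940 × R$20.11 = R$4,724,643.40.
Operating income = contribution − fixed costs = R$4,724,643.40 − R$1,762,000 = R$2,962,643.40.
DOL = contribution ÷ EBIT = R$4,724,643.40 ÷ R$2,962,643.40 = 1.5947.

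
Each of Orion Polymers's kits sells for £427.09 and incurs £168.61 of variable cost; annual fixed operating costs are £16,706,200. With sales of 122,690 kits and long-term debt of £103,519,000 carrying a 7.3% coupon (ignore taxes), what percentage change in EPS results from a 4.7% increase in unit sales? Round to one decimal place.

Total contribution margin = 122,690 × £258.48 = £31,712,911.20.
EBIT = £31,712,911.20 − £16,706,200 = £15,006,711.20.
After interest of £7,556,887.00, pre-tax earnings = £7,449,824.20.
DCL = total CM / (EBIT − I) = £31,712,911.20 / £7,449,824.20 = 4.2569.
EPS therefore changes by 4.2569 × (+4.7%) = +20.0%.

+20.0%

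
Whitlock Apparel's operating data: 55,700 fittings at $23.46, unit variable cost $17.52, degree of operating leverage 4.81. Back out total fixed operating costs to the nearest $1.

Contribution at this volume is 55,700 × $5.94 = $330,858.00.
Since DOL = CM ÷ EBIT, EBIT = $330,858.00 ÷ 4.81 = $68,785.45.
Fixed costs = CM − EBIT = $330,858.00 − $68,785.45 = $262,073.

$262,073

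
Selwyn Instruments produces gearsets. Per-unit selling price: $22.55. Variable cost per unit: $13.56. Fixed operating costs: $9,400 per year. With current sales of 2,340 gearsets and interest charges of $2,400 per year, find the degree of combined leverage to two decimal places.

Total contribution margin = 2,340 × $8.99 = $21,036.60.
Operating income = contribution − fixed costs = $21,036.60 − $9,400 = $11,636.60. Interest = $2,400.00, so EBIT − I = $9,236.60.
DCL = contribution ÷ (EBIT − I) = $21,036.60 ÷ $9,236.60 = 2.2775.

2.28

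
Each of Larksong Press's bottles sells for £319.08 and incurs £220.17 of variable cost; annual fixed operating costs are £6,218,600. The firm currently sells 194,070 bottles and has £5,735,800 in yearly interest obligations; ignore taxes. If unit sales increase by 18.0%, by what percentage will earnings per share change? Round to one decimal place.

+47.7%

Total contribution margin = 194,070 × £98.91 = £19,195,463.70.
Subtracting fixed costs: EBIT = £19,195,463.70 − £6,218,600 = £12,976,863.70.
After interest of £5,735,800.00, pre-tax earnings = £7,241,063.70.
DCL = total CM / (EBIT − I) = £19,195,463.70 / £7,241,063.70 = 2.6509.
%ΔEPS = DCL × %ΔSales = 2.6509 × +18.0% = +47.7%.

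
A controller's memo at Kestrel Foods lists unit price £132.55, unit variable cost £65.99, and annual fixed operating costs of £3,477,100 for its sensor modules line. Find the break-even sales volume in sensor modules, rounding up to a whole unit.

Contribution margin per unit = £132.55 − £65.99 = £66.56.
Break-even volume = fixed costs ÷ CM per unit = £3,477,100 ÷ £66.56 = 52,240.08, so 52,241 sensor modules.

52,241 sensor modules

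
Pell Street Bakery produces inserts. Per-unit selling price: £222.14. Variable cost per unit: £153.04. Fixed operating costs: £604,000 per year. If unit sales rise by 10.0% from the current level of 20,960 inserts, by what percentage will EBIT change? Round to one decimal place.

Total contribution margin = 20,960 × £69.10 = £1,448,336.00.
Operating income = contribution − fixed costs = £1,448,336.00 − £604,000 = £844,336.00.
DOL = contribution ÷ EBIT = £1,448,336.00 ÷ £844,336.00 = 1.7154.
%ΔEBIT = DOL × %ΔSales = 1.7154 × +10.0% = +17.2%.

+17.2%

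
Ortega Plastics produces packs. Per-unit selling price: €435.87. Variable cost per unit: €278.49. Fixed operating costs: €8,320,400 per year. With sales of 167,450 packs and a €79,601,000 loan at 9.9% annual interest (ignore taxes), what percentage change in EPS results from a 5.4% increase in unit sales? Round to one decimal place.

+14.0%

Total contribution margin = 167,450 × €157.38 = €26,353,281.00.
EBIT = €26,353,281.00 − €8,320,400 = €18,032,881.00.
Interest = €7,880,499.00, so EBIT − I = €10,152,382.00.
Degree of combined leverage = contribution ÷ (EBIT − I) = €26,353,281.00 ÷ €10,152,382.00 = 2.5958.
%ΔEPS = DCL × %ΔSales = 2.5958 × +5.4% = +14.0%.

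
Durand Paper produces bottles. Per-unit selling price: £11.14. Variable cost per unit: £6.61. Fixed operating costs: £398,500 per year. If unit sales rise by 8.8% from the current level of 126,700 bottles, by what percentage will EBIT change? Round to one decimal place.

+28.8%

Contribution at this volume is 126,700 × £4.53 = £573,951.00.
EBIT = £573,951.00 − £398,500 = £175,451.00.
So DOL = total CM / EBIT = £573,951.00 / £175,451.00 = 3.2713.
So EBIT moves 3.2713 × (+8.8%) = +28.8%.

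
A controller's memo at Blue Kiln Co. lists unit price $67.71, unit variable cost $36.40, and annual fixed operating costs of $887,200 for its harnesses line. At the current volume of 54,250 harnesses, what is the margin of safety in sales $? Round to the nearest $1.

Contribution margin per unit = $67.71 − $36.40 = $31.31. Break-even units = $887,200 ÷ $31.31 = 28,335.99; break-even revenue = 28,335.99 × $67.71 = $1,918,630.21.
Current sales = 54,250 × $67.71 = $3,673,267.50.
Margin of safety = $3,673,267.50 − $1,918,630.21 = $1,754,637.

$1,754,637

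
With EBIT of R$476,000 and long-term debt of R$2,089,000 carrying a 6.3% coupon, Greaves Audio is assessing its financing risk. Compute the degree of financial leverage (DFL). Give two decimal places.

Annual interest charges come to R$131,607.00.
Degree of financial leverage = EBIT / (EBIT − interest) = R$476,000 / R$344,393.00 = 1.3821.

1.38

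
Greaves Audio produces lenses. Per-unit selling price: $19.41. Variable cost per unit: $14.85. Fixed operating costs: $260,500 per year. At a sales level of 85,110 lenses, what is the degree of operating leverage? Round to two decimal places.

Total contribution margin = 85,110 × $4.56 = $388,101.60.
EBIT = $388,101.60 − $260,500 = $127,601.60.
DOL = contribution ÷ EBIT = $388,101.60 ÷ $127,601.60 = 3.0415.

3.04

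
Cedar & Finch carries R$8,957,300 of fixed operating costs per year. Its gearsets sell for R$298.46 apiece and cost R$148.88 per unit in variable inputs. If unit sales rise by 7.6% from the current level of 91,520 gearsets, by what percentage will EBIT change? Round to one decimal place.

Contribution at this volume is 91,520 × R$149.58 = R$13,689,561.60.
EBIT = R$13,689,561.60 − R$8,957,300 = R$4,732,261.60.
Degree of operating leverage = R$13,689,561.60 / R$4,732,261.60 = 2.8928.
So EBIT moves 2.8928 × (+7.6%) = +22.0%.

+22.0%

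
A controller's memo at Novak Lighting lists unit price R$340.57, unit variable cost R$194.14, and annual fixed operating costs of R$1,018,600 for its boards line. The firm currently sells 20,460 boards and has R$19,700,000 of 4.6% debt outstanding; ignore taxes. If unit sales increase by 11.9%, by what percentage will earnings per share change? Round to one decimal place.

+33.3%

Total contribution margin = 20,460 × R$146.43 = R$2,995,957.80.
EBIT = R$2,995,957.80 − R$1,018,600 = R$1,977,357.80.
After interest of R$906,200.00, pre-tax earnings = R$1,071,157.80.
DCL = total CM / (EBIT − I) = R$2,995,957.80 / R$1,071,157.80 = 2.7969.
%ΔEPS = DCL × %ΔSales = 2.7969 × +11.9% = +33.3%.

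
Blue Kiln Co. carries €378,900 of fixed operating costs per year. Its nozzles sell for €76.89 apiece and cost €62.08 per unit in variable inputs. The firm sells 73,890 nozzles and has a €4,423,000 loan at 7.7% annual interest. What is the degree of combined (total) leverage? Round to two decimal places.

2.92

Total contribution margin = 73,890 × €14.81 = €1,094,310.90.
Subtracting fixed costs: EBIT = €1,094,310.90 − €378,900 = €715,410.90. Interest = €340,571.00, so EBIT − I = €374,839.90.
Degree of total leverage = total CM / (EBIT − interest) = €1,094,310.90 / €374,839.90 = 2.9194.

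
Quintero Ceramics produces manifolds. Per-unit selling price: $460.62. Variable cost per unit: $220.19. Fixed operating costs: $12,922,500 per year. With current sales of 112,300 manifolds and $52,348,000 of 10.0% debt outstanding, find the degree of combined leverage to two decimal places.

3.05

Contribution at this volume is 112,300 × $240.43 = $27,000,289.00.
Operating income = contribution − fixed costs = $27,000,289.00 − $12,922,500 = $14,077,789.00. Interest = $5,234,800.00.
DOL = $27,000,289.00 ÷ $14,077,789.00 = 1.9179; DFL = $14,077,789.00 ÷ $8,842,989.00 = 1.5920.
Combined leverage = 1.9179 × 1.5920 = 3.0533.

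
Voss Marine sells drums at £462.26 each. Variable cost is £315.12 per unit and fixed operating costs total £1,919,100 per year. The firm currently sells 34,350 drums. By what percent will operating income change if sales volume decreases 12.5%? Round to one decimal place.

-20.2%

Total contribution margin = 34,350 × £147.14 = £5,054,259.00.
EBIT = £5,054,259.00 − £1,919,100 = £3,135,159.00.
So DOL = total CM / EBIT = £5,054,259.00 / £3,135,159.00 = 1.6121.
So EBIT moves 1.6121 × (-12.5%) = -20.2%.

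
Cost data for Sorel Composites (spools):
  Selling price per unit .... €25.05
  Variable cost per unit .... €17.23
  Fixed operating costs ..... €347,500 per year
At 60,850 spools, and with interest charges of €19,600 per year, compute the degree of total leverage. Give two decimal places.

At 60,850 units, contribution = 60,850 × €7.82 = €475,847.00.
EBIT = €475,847.00 − €347,500 = €128,347.00. Interest = €19,600.00, so EBIT − I = €108,747.00.
Degree of total leverage = total CM / (EBIT − interest) = €475,847.00 / €108,747.00 = 4.3757.

4.38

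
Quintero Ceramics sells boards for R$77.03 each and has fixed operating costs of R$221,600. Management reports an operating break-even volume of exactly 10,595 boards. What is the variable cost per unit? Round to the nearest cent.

At break-even, FC = Q × (P − VC), so P − VC = R$221,600 ÷ 10,595 = R$20.9155.
Hence VC = price − CM = R$77.03 − R$20.9155 = R$56.11.

R$56.11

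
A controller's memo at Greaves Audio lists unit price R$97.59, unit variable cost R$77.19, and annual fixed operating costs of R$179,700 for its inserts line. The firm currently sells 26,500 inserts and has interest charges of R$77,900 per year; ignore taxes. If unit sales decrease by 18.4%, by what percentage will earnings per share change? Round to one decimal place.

-35.1%

Contribution at this volume is 26,500 × R$20.40 = R$540,600.00.
EBIT = R$540,600.00 − R$179,700 = R$360,900.00.
Interest = R$77,900.00, so EBIT − I = R$283,000.00.
Degree of combined leverage = contribution ÷ (EBIT − I) = R$540,600.00 ÷ R$283,000.00 = 1.9102.
%ΔEPS = DCL × %ΔSales = 1.9102 × -18.4% = -35.1%.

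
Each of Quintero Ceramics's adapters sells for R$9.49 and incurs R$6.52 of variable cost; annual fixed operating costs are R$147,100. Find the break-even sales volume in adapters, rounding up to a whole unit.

Each unit contributes R$9.49 − R$6.52 = R$2.97.
Break-even Q = R$147,100 / R$2.97 = 49,528.62 → 49,529 adapters.

49,529 adapters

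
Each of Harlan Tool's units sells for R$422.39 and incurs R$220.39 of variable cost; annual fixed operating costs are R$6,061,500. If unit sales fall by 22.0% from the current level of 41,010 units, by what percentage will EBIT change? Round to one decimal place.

Contribution at this volume is 41,010 × R$202.00 = R$8,284,020.00.
EBIT = R$8,284,020.00 − R$6,061,500 = R$2,222,520.00.
So DOL = total CM / EBIT = R$8,284,020.00 / R$2,222,520.00 = 3.7273.
Operating income changes by 3.7273 × -22.0% = -82.0%.

-82.0%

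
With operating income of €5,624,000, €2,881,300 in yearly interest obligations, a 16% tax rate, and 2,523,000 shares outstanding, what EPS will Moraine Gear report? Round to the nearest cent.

€0.91

Pre-tax income = €5,624,000 − €2,881,300.00 = €2,742,700.00.
After tax at 16%: net income = €2,742,700.00 × 0.84 = €2,303,868.00.
EPS = €2,303,868.00 ÷ 2,523,000 = €0.91.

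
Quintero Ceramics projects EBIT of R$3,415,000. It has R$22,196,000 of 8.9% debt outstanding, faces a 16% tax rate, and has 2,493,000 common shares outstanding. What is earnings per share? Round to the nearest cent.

R$0.49

Pre-tax income = R$3,415,000 − R$1,975,444.00 = R$1,439,556.00.
After tax at 16%: net income = R$1,439,556.00 × 0.84 = R$1,209,227.04.
Per share: R$1,209,227.04 / 2,493,000 shares = R$0.49.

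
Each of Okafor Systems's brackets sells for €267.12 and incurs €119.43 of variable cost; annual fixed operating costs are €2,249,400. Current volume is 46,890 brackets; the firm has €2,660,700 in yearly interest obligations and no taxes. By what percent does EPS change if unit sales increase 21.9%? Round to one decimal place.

+75.3%

Contribution at this volume is 46,890 × €147.69 = €6,925,184.10.
Operating income = contribution − fixed costs = €6,925,184.10 − €2,249,400 = €4,675,784.10.
After interest of €2,660,700.00, pre-tax earnings = €2,015,084.10.
Degree of combined leverage = contribution ÷ (EBIT − I) = €6,925,184.10 ÷ €2,015,084.10 = 3.4367.
%ΔEPS = DCL × %ΔSales = 3.4367 × +21.9% = +75.3%.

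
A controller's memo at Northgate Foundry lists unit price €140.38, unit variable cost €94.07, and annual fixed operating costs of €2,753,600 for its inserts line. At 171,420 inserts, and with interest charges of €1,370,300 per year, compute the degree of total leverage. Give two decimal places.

2.08

Total contribution margin = 171,420 × €46.31 = €7,938,460.20.
EBIT = €7,938,460.20 − €2,753,600 = €5,184,860.20. Interest = €1,370,300.00.
DOL = €7,938,460.20 ÷ €5,184,860.20 = 1.5311; DFL = €5,184,860.20 ÷ €3,814,560.20 = 1.3592.
Combined leverage = 1.5311 × 1.3592 = 2.0811.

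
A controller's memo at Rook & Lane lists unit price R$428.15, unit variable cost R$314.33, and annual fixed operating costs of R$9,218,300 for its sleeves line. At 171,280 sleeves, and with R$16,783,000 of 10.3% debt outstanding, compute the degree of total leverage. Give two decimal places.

2.28

Total contribution margin = 171,280 × R$113.82 = R$19,495,089.60.
Operating income = contribution − fixed costs = R$19,495,089.60 − R$9,218,300 = R$10,276,789.60. Interest = R$1,728,649.00, so EBIT − I = R$8,548,140.60.
Degree of total leverage = total CM / (EBIT − interest) = R$19,495,089.60 / R$8,548,140.60 = 2.2806.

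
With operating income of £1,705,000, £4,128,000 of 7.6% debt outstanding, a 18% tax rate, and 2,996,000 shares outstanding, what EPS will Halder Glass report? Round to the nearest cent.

£0.38

Interest = £313,728.00, so EBT = £1,705,000 − £313,728.00 = £1,391,272.00.
After tax at 18%: net income = £1,391,272.00 × 0.82 = £1,140,843.04.
Per share: £1,140,843.04 / 2,996,000 shares = £0.38.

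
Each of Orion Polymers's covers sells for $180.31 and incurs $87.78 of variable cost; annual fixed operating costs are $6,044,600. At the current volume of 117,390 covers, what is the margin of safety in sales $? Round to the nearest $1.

$9,387,689

Contribution margin per unit = $180.31 − $87.78 = $92.53. Break-even units = $6,044,600 ÷ $92.53 = 65,325.84; break-even revenue = 65,325.84 × $180.31 = $11,778,902.26.
Current sales = 117,390 × $180.31 = $21,166,590.90.
Margin of safety = $21,166,590.90 − $11,778,902.26 = $9,387,689.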